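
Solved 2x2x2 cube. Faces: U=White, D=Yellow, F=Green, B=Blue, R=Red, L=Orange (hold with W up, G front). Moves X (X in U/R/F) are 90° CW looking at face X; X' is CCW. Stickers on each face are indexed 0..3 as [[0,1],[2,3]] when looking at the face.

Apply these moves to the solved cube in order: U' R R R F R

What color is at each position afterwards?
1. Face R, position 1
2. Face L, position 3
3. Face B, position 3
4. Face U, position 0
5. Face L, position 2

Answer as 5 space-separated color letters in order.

Answer: W O B W O

Derivation:
After move 1 (U'): U=WWWW F=OOGG R=GGRR B=RRBB L=BBOO
After move 2 (R): R=RGRG U=WOWG F=OYGY D=YBYR B=WRWB
After move 3 (R): R=RRGG U=WYWY F=OBGR D=YWYW B=GROB
After move 4 (R): R=GRGR U=WBWR F=OWGW D=YOYG B=YRYB
After move 5 (F): F=GOWW U=WBOB R=WRRR D=GGYG L=BYOO
After move 6 (R): R=RWRR U=WOOW F=GGWG D=GYYY B=BRBB
Query 1: R[1] = W
Query 2: L[3] = O
Query 3: B[3] = B
Query 4: U[0] = W
Query 5: L[2] = O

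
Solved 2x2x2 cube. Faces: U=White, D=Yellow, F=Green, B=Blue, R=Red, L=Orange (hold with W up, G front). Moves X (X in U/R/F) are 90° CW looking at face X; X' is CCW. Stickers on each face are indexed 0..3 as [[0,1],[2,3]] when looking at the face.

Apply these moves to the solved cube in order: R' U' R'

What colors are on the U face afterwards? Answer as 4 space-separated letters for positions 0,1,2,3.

Answer: B Y W R

Derivation:
After move 1 (R'): R=RRRR U=WBWB F=GWGW D=YGYG B=YBYB
After move 2 (U'): U=BBWW F=OOGW R=GWRR B=RRYB L=YBOO
After move 3 (R'): R=WRGR U=BYWR F=OBGW D=YOYW B=GRGB
Query: U face = BYWR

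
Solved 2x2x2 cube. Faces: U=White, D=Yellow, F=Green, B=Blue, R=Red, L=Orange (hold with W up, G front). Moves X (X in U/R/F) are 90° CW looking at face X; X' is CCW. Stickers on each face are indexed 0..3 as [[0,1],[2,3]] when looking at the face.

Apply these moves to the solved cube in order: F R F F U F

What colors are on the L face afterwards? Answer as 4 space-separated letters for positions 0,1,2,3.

Answer: Y G O O

Derivation:
After move 1 (F): F=GGGG U=WWOO R=WRWR D=RRYY L=OYOY
After move 2 (R): R=WWRR U=WGOG F=GRGY D=RBYB B=OBWB
After move 3 (F): F=GGYR U=WGYY R=OWGR D=RWYB L=OROB
After move 4 (F): F=YGRG U=WGBR R=YWYR D=GOYB L=OROW
After move 5 (U): U=BWRG F=YWRG R=OBYR B=ORWB L=YGOW
After move 6 (F): F=RYGW U=BWWG R=RBGR D=YOYB L=YGOO
Query: L face = YGOO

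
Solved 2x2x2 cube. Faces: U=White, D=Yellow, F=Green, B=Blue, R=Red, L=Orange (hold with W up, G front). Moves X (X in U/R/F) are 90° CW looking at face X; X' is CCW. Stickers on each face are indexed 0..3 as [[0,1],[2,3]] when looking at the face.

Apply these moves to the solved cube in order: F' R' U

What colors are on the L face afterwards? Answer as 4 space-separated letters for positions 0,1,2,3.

Answer: G W O W

Derivation:
After move 1 (F'): F=GGGG U=WWRR R=YRYR D=OOYY L=OWOW
After move 2 (R'): R=RRYY U=WBRB F=GWGR D=OGYG B=YBOB
After move 3 (U): U=RWBB F=RRGR R=YBYY B=OWOB L=GWOW
Query: L face = GWOW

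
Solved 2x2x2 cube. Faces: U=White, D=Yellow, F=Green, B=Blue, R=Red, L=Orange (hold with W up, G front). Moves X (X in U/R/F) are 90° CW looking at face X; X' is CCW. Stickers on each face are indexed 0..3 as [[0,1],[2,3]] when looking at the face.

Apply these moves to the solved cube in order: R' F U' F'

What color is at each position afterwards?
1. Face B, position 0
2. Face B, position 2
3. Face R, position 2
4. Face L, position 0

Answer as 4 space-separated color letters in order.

After move 1 (R'): R=RRRR U=WBWB F=GWGW D=YGYG B=YBYB
After move 2 (F): F=GGWW U=WBOO R=WRBR D=RRYG L=OYOG
After move 3 (U'): U=BOWO F=OYWW R=GGBR B=WRYB L=YBOG
After move 4 (F'): F=YWOW U=BOGB R=RGRR D=BGYG L=YOOW
Query 1: B[0] = W
Query 2: B[2] = Y
Query 3: R[2] = R
Query 4: L[0] = Y

Answer: W Y R Y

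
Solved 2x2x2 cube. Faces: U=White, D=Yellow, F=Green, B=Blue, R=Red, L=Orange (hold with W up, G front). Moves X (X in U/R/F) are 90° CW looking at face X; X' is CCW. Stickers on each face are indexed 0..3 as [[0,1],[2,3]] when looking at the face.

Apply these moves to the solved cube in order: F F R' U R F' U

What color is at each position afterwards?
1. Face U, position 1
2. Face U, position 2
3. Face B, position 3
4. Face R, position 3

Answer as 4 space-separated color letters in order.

After move 1 (F): F=GGGG U=WWOO R=WRWR D=RRYY L=OYOY
After move 2 (F): F=GGGG U=WWYY R=OROR D=WWYY L=OROR
After move 3 (R'): R=RROO U=WBYB F=GWGY D=WGYG B=YBWB
After move 4 (U): U=YWBB F=RRGY R=YBOO B=ORWB L=GWOR
After move 5 (R): R=OYOB U=YRBY F=RGGG D=WWYO B=BRWB
After move 6 (F'): F=GGRG U=YROO R=WYWB D=WRYO L=GYOB
After move 7 (U): U=OYOR F=WYRG R=BRWB B=GYWB L=GGOB
Query 1: U[1] = Y
Query 2: U[2] = O
Query 3: B[3] = B
Query 4: R[3] = B

Answer: Y O B B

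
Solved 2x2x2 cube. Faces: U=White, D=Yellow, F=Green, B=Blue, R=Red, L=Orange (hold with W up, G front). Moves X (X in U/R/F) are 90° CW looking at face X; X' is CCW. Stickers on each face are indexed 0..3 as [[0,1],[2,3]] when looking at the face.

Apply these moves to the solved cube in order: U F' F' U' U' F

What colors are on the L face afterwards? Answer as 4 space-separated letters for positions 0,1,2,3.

After move 1 (U): U=WWWW F=RRGG R=BBRR B=OOBB L=GGOO
After move 2 (F'): F=RGRG U=WWBR R=YBYR D=GOYY L=GWOW
After move 3 (F'): F=GGRR U=WWYY R=OBGR D=WWYY L=GROB
After move 4 (U'): U=WYWY F=GRRR R=GGGR B=OBBB L=OOOB
After move 5 (U'): U=YYWW F=OORR R=GRGR B=GGBB L=OBOB
After move 6 (F): F=RORO U=YYBB R=WRWR D=GGYY L=OWOW
Query: L face = OWOW

Answer: O W O W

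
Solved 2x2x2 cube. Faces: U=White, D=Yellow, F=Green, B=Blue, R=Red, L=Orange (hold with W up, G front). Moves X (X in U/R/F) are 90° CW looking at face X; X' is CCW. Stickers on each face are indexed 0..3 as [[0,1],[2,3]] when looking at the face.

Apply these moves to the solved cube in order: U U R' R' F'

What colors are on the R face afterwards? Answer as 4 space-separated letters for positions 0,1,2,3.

After move 1 (U): U=WWWW F=RRGG R=BBRR B=OOBB L=GGOO
After move 2 (U): U=WWWW F=BBGG R=OORR B=GGBB L=RROO
After move 3 (R'): R=OROR U=WBWG F=BWGW D=YBYG B=YGYB
After move 4 (R'): R=RROO U=WYWY F=BBGG D=YWYW B=GGBB
After move 5 (F'): F=BGBG U=WYRO R=WRYO D=ROYW L=RYOW
Query: R face = WRYO

Answer: W R Y O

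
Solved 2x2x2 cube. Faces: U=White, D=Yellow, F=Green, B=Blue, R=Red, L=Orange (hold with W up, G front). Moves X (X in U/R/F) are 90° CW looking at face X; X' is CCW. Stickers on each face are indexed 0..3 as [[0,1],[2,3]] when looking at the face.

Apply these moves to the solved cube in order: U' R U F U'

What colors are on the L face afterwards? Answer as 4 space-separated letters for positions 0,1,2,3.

Answer: B B O B

Derivation:
After move 1 (U'): U=WWWW F=OOGG R=GGRR B=RRBB L=BBOO
After move 2 (R): R=RGRG U=WOWG F=OYGY D=YBYR B=WRWB
After move 3 (U): U=WWGO F=RGGY R=WRRG B=BBWB L=OYOO
After move 4 (F): F=GRYG U=WWOY R=GROG D=RWYR L=OYOB
After move 5 (U'): U=WYWO F=OYYG R=GROG B=GRWB L=BBOB
Query: L face = BBOB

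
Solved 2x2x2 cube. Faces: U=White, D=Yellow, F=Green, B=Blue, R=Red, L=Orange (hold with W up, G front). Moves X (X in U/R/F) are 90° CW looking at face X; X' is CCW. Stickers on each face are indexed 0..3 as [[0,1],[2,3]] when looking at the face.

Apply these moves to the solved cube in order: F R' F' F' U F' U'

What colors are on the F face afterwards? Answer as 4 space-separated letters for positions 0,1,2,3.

After move 1 (F): F=GGGG U=WWOO R=WRWR D=RRYY L=OYOY
After move 2 (R'): R=RRWW U=WBOB F=GWGO D=RGYG B=YBRB
After move 3 (F'): F=WOGG U=WBRW R=GRRW D=YYYG L=OBOO
After move 4 (F'): F=OGWG U=WBGR R=YRYW D=BOYG L=OWOR
After move 5 (U): U=GWRB F=YRWG R=YBYW B=OWRB L=OGOR
After move 6 (F'): F=RGYW U=GWYY R=OBBW D=GRYG L=OBOR
After move 7 (U'): U=WYGY F=OBYW R=RGBW B=OBRB L=OWOR
Query: F face = OBYW

Answer: O B Y W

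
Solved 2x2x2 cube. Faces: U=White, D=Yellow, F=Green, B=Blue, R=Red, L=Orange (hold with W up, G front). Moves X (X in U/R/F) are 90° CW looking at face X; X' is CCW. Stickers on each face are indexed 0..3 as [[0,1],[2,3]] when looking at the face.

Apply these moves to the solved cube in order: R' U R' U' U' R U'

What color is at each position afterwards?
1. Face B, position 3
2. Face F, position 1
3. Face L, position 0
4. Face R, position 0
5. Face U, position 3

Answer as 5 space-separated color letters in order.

Answer: B R W G Y

Derivation:
After move 1 (R'): R=RRRR U=WBWB F=GWGW D=YGYG B=YBYB
After move 2 (U): U=WWBB F=RRGW R=YBRR B=OOYB L=GWOO
After move 3 (R'): R=BRYR U=WYBO F=RWGB D=YRYW B=GOGB
After move 4 (U'): U=YOWB F=GWGB R=RWYR B=BRGB L=GOOO
After move 5 (U'): U=OBYW F=GOGB R=GWYR B=RWGB L=BROO
After move 6 (R): R=YGRW U=OOYB F=GRGW D=YGYR B=WWBB
After move 7 (U'): U=OBOY F=BRGW R=GRRW B=YGBB L=WWOO
Query 1: B[3] = B
Query 2: F[1] = R
Query 3: L[0] = W
Query 4: R[0] = G
Query 5: U[3] = Y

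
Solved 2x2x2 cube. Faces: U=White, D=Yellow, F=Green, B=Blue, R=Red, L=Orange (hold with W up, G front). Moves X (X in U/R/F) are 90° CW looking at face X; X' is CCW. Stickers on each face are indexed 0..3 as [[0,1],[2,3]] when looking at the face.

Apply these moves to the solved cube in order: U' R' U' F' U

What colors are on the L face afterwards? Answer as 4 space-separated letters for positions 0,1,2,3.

After move 1 (U'): U=WWWW F=OOGG R=GGRR B=RRBB L=BBOO
After move 2 (R'): R=GRGR U=WBWR F=OWGW D=YOYG B=YRYB
After move 3 (U'): U=BRWW F=BBGW R=OWGR B=GRYB L=YROO
After move 4 (F'): F=BWBG U=BROG R=OWYR D=ROYG L=YWOW
After move 5 (U): U=OBGR F=OWBG R=GRYR B=YWYB L=BWOW
Query: L face = BWOW

Answer: B W O W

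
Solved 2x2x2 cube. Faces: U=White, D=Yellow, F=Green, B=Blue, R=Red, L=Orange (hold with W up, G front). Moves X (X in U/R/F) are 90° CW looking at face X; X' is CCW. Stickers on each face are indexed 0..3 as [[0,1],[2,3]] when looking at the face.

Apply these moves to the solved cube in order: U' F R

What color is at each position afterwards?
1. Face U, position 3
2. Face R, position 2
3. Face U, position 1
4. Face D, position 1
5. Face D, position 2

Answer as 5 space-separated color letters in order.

After move 1 (U'): U=WWWW F=OOGG R=GGRR B=RRBB L=BBOO
After move 2 (F): F=GOGO U=WWOB R=WGWR D=RGYY L=BYOY
After move 3 (R): R=WWRG U=WOOO F=GGGY D=RBYR B=BRWB
Query 1: U[3] = O
Query 2: R[2] = R
Query 3: U[1] = O
Query 4: D[1] = B
Query 5: D[2] = Y

Answer: O R O B Y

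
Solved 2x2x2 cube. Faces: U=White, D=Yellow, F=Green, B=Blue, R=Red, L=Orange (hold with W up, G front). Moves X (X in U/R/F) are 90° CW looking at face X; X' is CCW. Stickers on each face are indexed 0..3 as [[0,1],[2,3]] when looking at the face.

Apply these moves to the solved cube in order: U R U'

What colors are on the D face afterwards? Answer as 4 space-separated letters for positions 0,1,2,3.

Answer: Y B Y O

Derivation:
After move 1 (U): U=WWWW F=RRGG R=BBRR B=OOBB L=GGOO
After move 2 (R): R=RBRB U=WRWG F=RYGY D=YBYO B=WOWB
After move 3 (U'): U=RGWW F=GGGY R=RYRB B=RBWB L=WOOO
Query: D face = YBYO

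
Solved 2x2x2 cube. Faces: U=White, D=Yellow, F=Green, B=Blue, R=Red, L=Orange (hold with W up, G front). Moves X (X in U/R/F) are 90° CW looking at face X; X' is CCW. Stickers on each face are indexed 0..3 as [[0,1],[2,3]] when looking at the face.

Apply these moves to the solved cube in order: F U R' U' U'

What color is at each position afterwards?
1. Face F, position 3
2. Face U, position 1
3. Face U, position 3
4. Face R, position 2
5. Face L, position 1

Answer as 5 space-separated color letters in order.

Answer: W O O B R

Derivation:
After move 1 (F): F=GGGG U=WWOO R=WRWR D=RRYY L=OYOY
After move 2 (U): U=OWOW F=WRGG R=BBWR B=OYBB L=GGOY
After move 3 (R'): R=BRBW U=OBOO F=WWGW D=RRYG B=YYRB
After move 4 (U'): U=BOOO F=GGGW R=WWBW B=BRRB L=YYOY
After move 5 (U'): U=OOBO F=YYGW R=GGBW B=WWRB L=BROY
Query 1: F[3] = W
Query 2: U[1] = O
Query 3: U[3] = O
Query 4: R[2] = B
Query 5: L[1] = R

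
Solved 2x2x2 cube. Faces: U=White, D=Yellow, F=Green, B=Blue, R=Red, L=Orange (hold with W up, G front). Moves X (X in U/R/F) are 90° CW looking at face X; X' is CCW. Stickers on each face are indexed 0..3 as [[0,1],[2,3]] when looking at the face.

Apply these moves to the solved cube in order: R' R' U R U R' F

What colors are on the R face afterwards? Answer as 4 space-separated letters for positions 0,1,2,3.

After move 1 (R'): R=RRRR U=WBWB F=GWGW D=YGYG B=YBYB
After move 2 (R'): R=RRRR U=WYWY F=GBGB D=YWYW B=GBGB
After move 3 (U): U=WWYY F=RRGB R=GBRR B=OOGB L=GBOO
After move 4 (R): R=RGRB U=WRYB F=RWGW D=YGYO B=YOWB
After move 5 (U): U=YWBR F=RGGW R=YORB B=GBWB L=RWOO
After move 6 (R'): R=OBYR U=YWBG F=RWGR D=YGYW B=OBGB
After move 7 (F): F=GRRW U=YWOW R=BBGR D=YOYW L=RYOG
Query: R face = BBGR

Answer: B B G R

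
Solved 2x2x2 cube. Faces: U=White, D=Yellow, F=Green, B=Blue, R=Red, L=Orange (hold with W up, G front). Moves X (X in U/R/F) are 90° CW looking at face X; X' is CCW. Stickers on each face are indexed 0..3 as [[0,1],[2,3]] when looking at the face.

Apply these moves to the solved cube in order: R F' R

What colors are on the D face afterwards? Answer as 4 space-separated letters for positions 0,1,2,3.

Answer: O W Y W

Derivation:
After move 1 (R): R=RRRR U=WGWG F=GYGY D=YBYB B=WBWB
After move 2 (F'): F=YYGG U=WGRR R=BRYR D=OOYB L=OGOW
After move 3 (R): R=YBRR U=WYRG F=YOGB D=OWYW B=RBGB
Query: D face = OWYW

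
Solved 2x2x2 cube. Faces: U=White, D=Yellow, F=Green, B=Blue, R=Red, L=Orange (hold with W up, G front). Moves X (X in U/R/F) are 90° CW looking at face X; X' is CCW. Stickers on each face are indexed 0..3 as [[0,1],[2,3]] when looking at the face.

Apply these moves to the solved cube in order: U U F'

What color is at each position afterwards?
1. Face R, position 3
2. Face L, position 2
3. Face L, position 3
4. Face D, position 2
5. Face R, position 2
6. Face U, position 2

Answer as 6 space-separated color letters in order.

After move 1 (U): U=WWWW F=RRGG R=BBRR B=OOBB L=GGOO
After move 2 (U): U=WWWW F=BBGG R=OORR B=GGBB L=RROO
After move 3 (F'): F=BGBG U=WWOR R=YOYR D=ROYY L=RWOW
Query 1: R[3] = R
Query 2: L[2] = O
Query 3: L[3] = W
Query 4: D[2] = Y
Query 5: R[2] = Y
Query 6: U[2] = O

Answer: R O W Y Y O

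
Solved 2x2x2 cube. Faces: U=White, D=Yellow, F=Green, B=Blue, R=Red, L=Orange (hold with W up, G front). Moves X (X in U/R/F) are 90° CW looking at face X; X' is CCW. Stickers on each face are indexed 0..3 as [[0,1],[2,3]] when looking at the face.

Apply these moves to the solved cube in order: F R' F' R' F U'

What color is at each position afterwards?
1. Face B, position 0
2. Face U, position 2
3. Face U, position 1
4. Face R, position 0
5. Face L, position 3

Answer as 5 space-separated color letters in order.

After move 1 (F): F=GGGG U=WWOO R=WRWR D=RRYY L=OYOY
After move 2 (R'): R=RRWW U=WBOB F=GWGO D=RGYG B=YBRB
After move 3 (F'): F=WOGG U=WBRW R=GRRW D=YYYG L=OBOO
After move 4 (R'): R=RWGR U=WRRY F=WBGW D=YOYG B=GBYB
After move 5 (F): F=GWWB U=WROB R=RWYR D=GRYG L=OYOO
After move 6 (U'): U=RBWO F=OYWB R=GWYR B=RWYB L=GBOO
Query 1: B[0] = R
Query 2: U[2] = W
Query 3: U[1] = B
Query 4: R[0] = G
Query 5: L[3] = O

Answer: R W B G O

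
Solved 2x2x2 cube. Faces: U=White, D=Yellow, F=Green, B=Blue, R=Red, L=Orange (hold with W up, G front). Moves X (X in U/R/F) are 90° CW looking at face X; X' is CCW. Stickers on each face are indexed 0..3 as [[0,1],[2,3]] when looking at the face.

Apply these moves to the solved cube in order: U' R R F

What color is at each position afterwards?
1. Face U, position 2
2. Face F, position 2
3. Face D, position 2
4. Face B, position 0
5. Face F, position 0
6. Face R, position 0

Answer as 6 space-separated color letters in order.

After move 1 (U'): U=WWWW F=OOGG R=GGRR B=RRBB L=BBOO
After move 2 (R): R=RGRG U=WOWG F=OYGY D=YBYR B=WRWB
After move 3 (R): R=RRGG U=WYWY F=OBGR D=YWYW B=GROB
After move 4 (F): F=GORB U=WYOB R=WRYG D=GRYW L=BYOW
Query 1: U[2] = O
Query 2: F[2] = R
Query 3: D[2] = Y
Query 4: B[0] = G
Query 5: F[0] = G
Query 6: R[0] = W

Answer: O R Y G G W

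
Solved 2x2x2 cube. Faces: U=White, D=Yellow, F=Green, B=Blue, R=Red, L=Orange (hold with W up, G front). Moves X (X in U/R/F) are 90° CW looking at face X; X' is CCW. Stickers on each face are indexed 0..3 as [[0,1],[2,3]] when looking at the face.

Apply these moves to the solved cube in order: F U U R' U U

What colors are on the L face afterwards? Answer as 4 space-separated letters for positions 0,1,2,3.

Answer: Y R O Y

Derivation:
After move 1 (F): F=GGGG U=WWOO R=WRWR D=RRYY L=OYOY
After move 2 (U): U=OWOW F=WRGG R=BBWR B=OYBB L=GGOY
After move 3 (U): U=OOWW F=BBGG R=OYWR B=GGBB L=WROY
After move 4 (R'): R=YROW U=OBWG F=BOGW D=RBYG B=YGRB
After move 5 (U): U=WOGB F=YRGW R=YGOW B=WRRB L=BOOY
After move 6 (U): U=GWBO F=YGGW R=WROW B=BORB L=YROY
Query: L face = YROY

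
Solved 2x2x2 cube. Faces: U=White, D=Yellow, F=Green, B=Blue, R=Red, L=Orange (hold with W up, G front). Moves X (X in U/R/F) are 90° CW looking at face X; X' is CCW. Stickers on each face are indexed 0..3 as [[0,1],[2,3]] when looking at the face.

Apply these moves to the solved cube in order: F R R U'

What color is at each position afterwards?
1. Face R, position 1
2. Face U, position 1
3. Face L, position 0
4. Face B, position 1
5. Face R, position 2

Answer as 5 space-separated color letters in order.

After move 1 (F): F=GGGG U=WWOO R=WRWR D=RRYY L=OYOY
After move 2 (R): R=WWRR U=WGOG F=GRGY D=RBYB B=OBWB
After move 3 (R): R=RWRW U=WROY F=GBGB D=RWYO B=GBGB
After move 4 (U'): U=RYWO F=OYGB R=GBRW B=RWGB L=GBOY
Query 1: R[1] = B
Query 2: U[1] = Y
Query 3: L[0] = G
Query 4: B[1] = W
Query 5: R[2] = R

Answer: B Y G W R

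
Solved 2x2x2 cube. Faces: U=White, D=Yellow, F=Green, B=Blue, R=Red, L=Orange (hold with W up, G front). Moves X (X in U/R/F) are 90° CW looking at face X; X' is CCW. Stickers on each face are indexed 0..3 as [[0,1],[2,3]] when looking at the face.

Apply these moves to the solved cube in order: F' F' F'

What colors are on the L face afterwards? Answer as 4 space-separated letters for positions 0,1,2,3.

After move 1 (F'): F=GGGG U=WWRR R=YRYR D=OOYY L=OWOW
After move 2 (F'): F=GGGG U=WWYY R=OROR D=WWYY L=OROR
After move 3 (F'): F=GGGG U=WWOO R=WRWR D=RRYY L=OYOY
Query: L face = OYOY

Answer: O Y O Y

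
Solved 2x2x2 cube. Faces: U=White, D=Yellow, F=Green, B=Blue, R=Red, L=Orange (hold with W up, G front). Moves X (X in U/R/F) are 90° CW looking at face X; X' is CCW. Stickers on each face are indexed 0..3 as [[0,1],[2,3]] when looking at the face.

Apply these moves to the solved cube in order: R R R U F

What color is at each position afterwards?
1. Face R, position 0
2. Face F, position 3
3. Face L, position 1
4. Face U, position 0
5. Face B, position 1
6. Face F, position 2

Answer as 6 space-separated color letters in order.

Answer: B R Y W O W

Derivation:
After move 1 (R): R=RRRR U=WGWG F=GYGY D=YBYB B=WBWB
After move 2 (R): R=RRRR U=WYWY F=GBGB D=YWYW B=GBGB
After move 3 (R): R=RRRR U=WBWB F=GWGW D=YGYG B=YBYB
After move 4 (U): U=WWBB F=RRGW R=YBRR B=OOYB L=GWOO
After move 5 (F): F=GRWR U=WWOW R=BBBR D=RYYG L=GYOG
Query 1: R[0] = B
Query 2: F[3] = R
Query 3: L[1] = Y
Query 4: U[0] = W
Query 5: B[1] = O
Query 6: F[2] = W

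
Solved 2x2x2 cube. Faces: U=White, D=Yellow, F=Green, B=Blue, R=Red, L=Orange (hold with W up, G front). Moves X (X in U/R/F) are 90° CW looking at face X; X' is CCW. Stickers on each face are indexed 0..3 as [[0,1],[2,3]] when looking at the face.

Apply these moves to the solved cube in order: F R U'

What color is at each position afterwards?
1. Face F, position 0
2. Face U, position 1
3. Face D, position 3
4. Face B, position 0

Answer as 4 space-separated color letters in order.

After move 1 (F): F=GGGG U=WWOO R=WRWR D=RRYY L=OYOY
After move 2 (R): R=WWRR U=WGOG F=GRGY D=RBYB B=OBWB
After move 3 (U'): U=GGWO F=OYGY R=GRRR B=WWWB L=OBOY
Query 1: F[0] = O
Query 2: U[1] = G
Query 3: D[3] = B
Query 4: B[0] = W

Answer: O G B W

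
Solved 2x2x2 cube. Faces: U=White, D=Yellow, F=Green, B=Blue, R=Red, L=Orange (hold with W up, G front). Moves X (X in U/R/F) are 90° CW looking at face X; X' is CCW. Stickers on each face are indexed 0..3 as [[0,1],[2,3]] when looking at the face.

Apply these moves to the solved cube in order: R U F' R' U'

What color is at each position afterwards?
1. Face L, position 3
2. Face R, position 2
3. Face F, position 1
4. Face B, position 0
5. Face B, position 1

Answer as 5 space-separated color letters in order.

Answer: G B G B R

Derivation:
After move 1 (R): R=RRRR U=WGWG F=GYGY D=YBYB B=WBWB
After move 2 (U): U=WWGG F=RRGY R=WBRR B=OOWB L=GYOO
After move 3 (F'): F=RYRG U=WWWR R=BBYR D=YOYB L=GGOG
After move 4 (R'): R=BRBY U=WWWO F=RWRR D=YYYG B=BOOB
After move 5 (U'): U=WOWW F=GGRR R=RWBY B=BROB L=BOOG
Query 1: L[3] = G
Query 2: R[2] = B
Query 3: F[1] = G
Query 4: B[0] = B
Query 5: B[1] = R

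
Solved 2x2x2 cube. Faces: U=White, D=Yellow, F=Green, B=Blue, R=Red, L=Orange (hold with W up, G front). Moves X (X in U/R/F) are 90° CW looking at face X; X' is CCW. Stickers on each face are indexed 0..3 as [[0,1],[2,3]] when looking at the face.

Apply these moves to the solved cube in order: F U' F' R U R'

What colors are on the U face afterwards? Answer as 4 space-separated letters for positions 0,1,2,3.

Answer: G O G B

Derivation:
After move 1 (F): F=GGGG U=WWOO R=WRWR D=RRYY L=OYOY
After move 2 (U'): U=WOWO F=OYGG R=GGWR B=WRBB L=BBOY
After move 3 (F'): F=YGOG U=WOGW R=RGRR D=BYYY L=BOOW
After move 4 (R): R=RRRG U=WGGG F=YYOY D=BBYW B=WROB
After move 5 (U): U=GWGG F=RROY R=WRRG B=BOOB L=YYOW
After move 6 (R'): R=RGWR U=GOGB F=RWOG D=BRYY B=WOBB
Query: U face = GOGB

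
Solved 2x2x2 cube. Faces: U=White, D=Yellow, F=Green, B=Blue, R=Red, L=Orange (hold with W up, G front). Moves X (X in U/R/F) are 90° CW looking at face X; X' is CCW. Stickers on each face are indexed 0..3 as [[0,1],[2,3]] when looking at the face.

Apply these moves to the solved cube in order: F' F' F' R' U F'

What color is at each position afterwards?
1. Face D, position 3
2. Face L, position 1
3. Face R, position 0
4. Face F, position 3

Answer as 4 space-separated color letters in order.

After move 1 (F'): F=GGGG U=WWRR R=YRYR D=OOYY L=OWOW
After move 2 (F'): F=GGGG U=WWYY R=OROR D=WWYY L=OROR
After move 3 (F'): F=GGGG U=WWOO R=WRWR D=RRYY L=OYOY
After move 4 (R'): R=RRWW U=WBOB F=GWGO D=RGYG B=YBRB
After move 5 (U): U=OWBB F=RRGO R=YBWW B=OYRB L=GWOY
After move 6 (F'): F=RORG U=OWYW R=GBRW D=WYYG L=GBOB
Query 1: D[3] = G
Query 2: L[1] = B
Query 3: R[0] = G
Query 4: F[3] = G

Answer: G B G G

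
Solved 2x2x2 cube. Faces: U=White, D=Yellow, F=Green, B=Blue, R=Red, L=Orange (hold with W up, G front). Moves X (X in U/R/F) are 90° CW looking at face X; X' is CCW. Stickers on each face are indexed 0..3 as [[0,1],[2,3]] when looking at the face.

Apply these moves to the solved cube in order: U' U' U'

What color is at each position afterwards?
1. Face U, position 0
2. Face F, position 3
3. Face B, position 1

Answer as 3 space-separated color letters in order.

Answer: W G O

Derivation:
After move 1 (U'): U=WWWW F=OOGG R=GGRR B=RRBB L=BBOO
After move 2 (U'): U=WWWW F=BBGG R=OORR B=GGBB L=RROO
After move 3 (U'): U=WWWW F=RRGG R=BBRR B=OOBB L=GGOO
Query 1: U[0] = W
Query 2: F[3] = G
Query 3: B[1] = O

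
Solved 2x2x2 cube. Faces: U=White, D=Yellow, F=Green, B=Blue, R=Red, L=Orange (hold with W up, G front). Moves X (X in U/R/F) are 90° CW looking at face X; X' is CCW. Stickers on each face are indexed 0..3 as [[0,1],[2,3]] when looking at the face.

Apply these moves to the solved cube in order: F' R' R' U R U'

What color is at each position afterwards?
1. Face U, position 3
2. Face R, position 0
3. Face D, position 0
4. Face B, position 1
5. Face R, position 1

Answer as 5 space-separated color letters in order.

After move 1 (F'): F=GGGG U=WWRR R=YRYR D=OOYY L=OWOW
After move 2 (R'): R=RRYY U=WBRB F=GWGR D=OGYG B=YBOB
After move 3 (R'): R=RYRY U=WORY F=GBGB D=OWYR B=GBGB
After move 4 (U): U=RWYO F=RYGB R=GBRY B=OWGB L=GBOW
After move 5 (R): R=RGYB U=RYYB F=RWGR D=OGYO B=OWWB
After move 6 (U'): U=YBRY F=GBGR R=RWYB B=RGWB L=OWOW
Query 1: U[3] = Y
Query 2: R[0] = R
Query 3: D[0] = O
Query 4: B[1] = G
Query 5: R[1] = W

Answer: Y R O G W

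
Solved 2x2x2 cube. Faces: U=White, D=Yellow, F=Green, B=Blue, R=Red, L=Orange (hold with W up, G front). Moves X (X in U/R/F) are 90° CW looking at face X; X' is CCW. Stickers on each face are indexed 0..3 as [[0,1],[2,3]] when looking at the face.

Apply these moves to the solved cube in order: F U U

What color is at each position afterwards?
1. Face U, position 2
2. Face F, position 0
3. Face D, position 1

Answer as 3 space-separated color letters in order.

After move 1 (F): F=GGGG U=WWOO R=WRWR D=RRYY L=OYOY
After move 2 (U): U=OWOW F=WRGG R=BBWR B=OYBB L=GGOY
After move 3 (U): U=OOWW F=BBGG R=OYWR B=GGBB L=WROY
Query 1: U[2] = W
Query 2: F[0] = B
Query 3: D[1] = R

Answer: W B R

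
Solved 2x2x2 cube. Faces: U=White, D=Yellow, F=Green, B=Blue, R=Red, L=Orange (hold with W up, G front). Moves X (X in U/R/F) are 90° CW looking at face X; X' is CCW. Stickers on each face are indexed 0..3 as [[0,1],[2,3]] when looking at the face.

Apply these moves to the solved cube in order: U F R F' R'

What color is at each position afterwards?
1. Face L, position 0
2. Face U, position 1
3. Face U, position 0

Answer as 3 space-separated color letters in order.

After move 1 (U): U=WWWW F=RRGG R=BBRR B=OOBB L=GGOO
After move 2 (F): F=GRGR U=WWOG R=WBWR D=RBYY L=GYOY
After move 3 (R): R=WWRB U=WROR F=GBGY D=RBYO B=GOWB
After move 4 (F'): F=BYGG U=WRWR R=BWRB D=YYYO L=GROO
After move 5 (R'): R=WBBR U=WWWG F=BRGR D=YYYG B=OOYB
Query 1: L[0] = G
Query 2: U[1] = W
Query 3: U[0] = W

Answer: G W W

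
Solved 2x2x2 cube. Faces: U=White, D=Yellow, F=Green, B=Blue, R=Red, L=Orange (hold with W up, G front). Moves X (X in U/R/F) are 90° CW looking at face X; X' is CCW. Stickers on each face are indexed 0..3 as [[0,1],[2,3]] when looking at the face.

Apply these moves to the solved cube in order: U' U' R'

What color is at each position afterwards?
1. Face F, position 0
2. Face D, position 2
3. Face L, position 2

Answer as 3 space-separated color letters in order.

After move 1 (U'): U=WWWW F=OOGG R=GGRR B=RRBB L=BBOO
After move 2 (U'): U=WWWW F=BBGG R=OORR B=GGBB L=RROO
After move 3 (R'): R=OROR U=WBWG F=BWGW D=YBYG B=YGYB
Query 1: F[0] = B
Query 2: D[2] = Y
Query 3: L[2] = O

Answer: B Y O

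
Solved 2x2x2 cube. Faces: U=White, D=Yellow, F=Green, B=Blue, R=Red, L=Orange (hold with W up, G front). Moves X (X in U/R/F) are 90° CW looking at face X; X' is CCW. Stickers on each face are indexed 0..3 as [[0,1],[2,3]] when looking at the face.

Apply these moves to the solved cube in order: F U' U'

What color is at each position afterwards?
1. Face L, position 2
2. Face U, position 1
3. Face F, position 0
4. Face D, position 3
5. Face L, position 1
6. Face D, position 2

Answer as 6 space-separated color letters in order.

After move 1 (F): F=GGGG U=WWOO R=WRWR D=RRYY L=OYOY
After move 2 (U'): U=WOWO F=OYGG R=GGWR B=WRBB L=BBOY
After move 3 (U'): U=OOWW F=BBGG R=OYWR B=GGBB L=WROY
Query 1: L[2] = O
Query 2: U[1] = O
Query 3: F[0] = B
Query 4: D[3] = Y
Query 5: L[1] = R
Query 6: D[2] = Y

Answer: O O B Y R Y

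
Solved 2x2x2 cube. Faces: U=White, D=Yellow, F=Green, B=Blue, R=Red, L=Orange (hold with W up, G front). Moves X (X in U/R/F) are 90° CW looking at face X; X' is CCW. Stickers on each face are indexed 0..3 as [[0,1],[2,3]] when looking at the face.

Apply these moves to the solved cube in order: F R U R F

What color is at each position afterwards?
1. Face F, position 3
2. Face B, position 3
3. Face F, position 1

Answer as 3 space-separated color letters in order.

Answer: B B W

Derivation:
After move 1 (F): F=GGGG U=WWOO R=WRWR D=RRYY L=OYOY
After move 2 (R): R=WWRR U=WGOG F=GRGY D=RBYB B=OBWB
After move 3 (U): U=OWGG F=WWGY R=OBRR B=OYWB L=GROY
After move 4 (R): R=RORB U=OWGY F=WBGB D=RWYO B=GYWB
After move 5 (F): F=GWBB U=OWYR R=GOYB D=RRYO L=GROW
Query 1: F[3] = B
Query 2: B[3] = B
Query 3: F[1] = W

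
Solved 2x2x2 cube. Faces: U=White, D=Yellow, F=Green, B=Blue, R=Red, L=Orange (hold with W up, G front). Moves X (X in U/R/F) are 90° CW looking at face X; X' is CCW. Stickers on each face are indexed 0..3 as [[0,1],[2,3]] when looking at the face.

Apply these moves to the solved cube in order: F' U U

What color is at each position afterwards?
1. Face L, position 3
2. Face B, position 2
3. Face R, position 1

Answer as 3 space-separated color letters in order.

After move 1 (F'): F=GGGG U=WWRR R=YRYR D=OOYY L=OWOW
After move 2 (U): U=RWRW F=YRGG R=BBYR B=OWBB L=GGOW
After move 3 (U): U=RRWW F=BBGG R=OWYR B=GGBB L=YROW
Query 1: L[3] = W
Query 2: B[2] = B
Query 3: R[1] = W

Answer: W B W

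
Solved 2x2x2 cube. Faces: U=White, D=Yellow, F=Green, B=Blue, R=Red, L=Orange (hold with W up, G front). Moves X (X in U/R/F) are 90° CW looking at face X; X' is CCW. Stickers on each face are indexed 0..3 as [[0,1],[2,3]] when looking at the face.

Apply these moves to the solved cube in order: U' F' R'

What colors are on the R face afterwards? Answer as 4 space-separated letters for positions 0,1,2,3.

Answer: G R Y Y

Derivation:
After move 1 (U'): U=WWWW F=OOGG R=GGRR B=RRBB L=BBOO
After move 2 (F'): F=OGOG U=WWGR R=YGYR D=BOYY L=BWOW
After move 3 (R'): R=GRYY U=WBGR F=OWOR D=BGYG B=YROB
Query: R face = GRYY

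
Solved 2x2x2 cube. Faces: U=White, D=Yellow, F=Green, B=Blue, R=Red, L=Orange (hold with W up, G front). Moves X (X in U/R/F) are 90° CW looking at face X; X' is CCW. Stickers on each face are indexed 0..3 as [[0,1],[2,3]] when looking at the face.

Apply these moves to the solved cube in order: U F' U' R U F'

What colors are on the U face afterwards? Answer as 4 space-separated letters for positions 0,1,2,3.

Answer: W W B R

Derivation:
After move 1 (U): U=WWWW F=RRGG R=BBRR B=OOBB L=GGOO
After move 2 (F'): F=RGRG U=WWBR R=YBYR D=GOYY L=GWOW
After move 3 (U'): U=WRWB F=GWRG R=RGYR B=YBBB L=OOOW
After move 4 (R): R=YRRG U=WWWG F=GORY D=GBYY B=BBRB
After move 5 (U): U=WWGW F=YRRY R=BBRG B=OORB L=GOOW
After move 6 (F'): F=RYYR U=WWBR R=BBGG D=OWYY L=GWOG
Query: U face = WWBR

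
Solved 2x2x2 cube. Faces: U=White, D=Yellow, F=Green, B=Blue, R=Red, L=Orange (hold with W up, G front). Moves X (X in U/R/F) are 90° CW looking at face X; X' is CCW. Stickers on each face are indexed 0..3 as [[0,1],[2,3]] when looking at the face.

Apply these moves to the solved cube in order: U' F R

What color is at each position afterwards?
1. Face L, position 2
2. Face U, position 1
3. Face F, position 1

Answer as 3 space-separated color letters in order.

After move 1 (U'): U=WWWW F=OOGG R=GGRR B=RRBB L=BBOO
After move 2 (F): F=GOGO U=WWOB R=WGWR D=RGYY L=BYOY
After move 3 (R): R=WWRG U=WOOO F=GGGY D=RBYR B=BRWB
Query 1: L[2] = O
Query 2: U[1] = O
Query 3: F[1] = G

Answer: O O G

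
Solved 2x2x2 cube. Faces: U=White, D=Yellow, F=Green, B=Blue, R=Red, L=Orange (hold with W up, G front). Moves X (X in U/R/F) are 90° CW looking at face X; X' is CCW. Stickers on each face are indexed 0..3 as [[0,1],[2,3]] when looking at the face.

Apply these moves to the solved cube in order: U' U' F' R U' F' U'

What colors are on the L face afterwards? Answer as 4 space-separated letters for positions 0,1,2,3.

After move 1 (U'): U=WWWW F=OOGG R=GGRR B=RRBB L=BBOO
After move 2 (U'): U=WWWW F=BBGG R=OORR B=GGBB L=RROO
After move 3 (F'): F=BGBG U=WWOR R=YOYR D=ROYY L=RWOW
After move 4 (R): R=YYRO U=WGOG F=BOBY D=RBYG B=RGWB
After move 5 (U'): U=GGWO F=RWBY R=BORO B=YYWB L=RGOW
After move 6 (F'): F=WYRB U=GGBR R=BORO D=GWYG L=ROOW
After move 7 (U'): U=GRGB F=RORB R=WYRO B=BOWB L=YYOW
Query: L face = YYOW

Answer: Y Y O W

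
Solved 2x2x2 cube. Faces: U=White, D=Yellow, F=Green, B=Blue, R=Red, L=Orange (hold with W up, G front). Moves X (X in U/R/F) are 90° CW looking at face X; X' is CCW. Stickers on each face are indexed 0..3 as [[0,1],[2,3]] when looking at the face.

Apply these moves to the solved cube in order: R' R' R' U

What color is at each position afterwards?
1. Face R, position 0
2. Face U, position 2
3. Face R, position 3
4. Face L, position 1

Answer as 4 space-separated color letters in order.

Answer: W G R Y

Derivation:
After move 1 (R'): R=RRRR U=WBWB F=GWGW D=YGYG B=YBYB
After move 2 (R'): R=RRRR U=WYWY F=GBGB D=YWYW B=GBGB
After move 3 (R'): R=RRRR U=WGWG F=GYGY D=YBYB B=WBWB
After move 4 (U): U=WWGG F=RRGY R=WBRR B=OOWB L=GYOO
Query 1: R[0] = W
Query 2: U[2] = G
Query 3: R[3] = R
Query 4: L[1] = Y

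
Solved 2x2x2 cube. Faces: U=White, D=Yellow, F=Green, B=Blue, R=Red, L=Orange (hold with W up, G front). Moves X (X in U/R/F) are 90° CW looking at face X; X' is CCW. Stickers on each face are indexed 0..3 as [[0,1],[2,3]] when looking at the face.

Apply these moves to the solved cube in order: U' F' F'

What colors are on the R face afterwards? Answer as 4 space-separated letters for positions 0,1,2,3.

After move 1 (U'): U=WWWW F=OOGG R=GGRR B=RRBB L=BBOO
After move 2 (F'): F=OGOG U=WWGR R=YGYR D=BOYY L=BWOW
After move 3 (F'): F=GGOO U=WWYY R=OGBR D=WWYY L=BROG
Query: R face = OGBR

Answer: O G B R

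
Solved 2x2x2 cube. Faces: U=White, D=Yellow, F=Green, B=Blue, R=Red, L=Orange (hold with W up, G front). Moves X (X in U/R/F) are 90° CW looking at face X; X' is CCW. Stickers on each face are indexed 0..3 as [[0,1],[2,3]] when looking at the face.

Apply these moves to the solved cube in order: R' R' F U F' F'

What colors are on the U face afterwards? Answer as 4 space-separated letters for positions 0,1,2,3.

Answer: O W R R

Derivation:
After move 1 (R'): R=RRRR U=WBWB F=GWGW D=YGYG B=YBYB
After move 2 (R'): R=RRRR U=WYWY F=GBGB D=YWYW B=GBGB
After move 3 (F): F=GGBB U=WYOO R=WRYR D=RRYW L=OYOW
After move 4 (U): U=OWOY F=WRBB R=GBYR B=OYGB L=GGOW
After move 5 (F'): F=RBWB U=OWGY R=RBRR D=GWYW L=GYOO
After move 6 (F'): F=BBRW U=OWRR R=WBGR D=YOYW L=GYOG
Query: U face = OWRR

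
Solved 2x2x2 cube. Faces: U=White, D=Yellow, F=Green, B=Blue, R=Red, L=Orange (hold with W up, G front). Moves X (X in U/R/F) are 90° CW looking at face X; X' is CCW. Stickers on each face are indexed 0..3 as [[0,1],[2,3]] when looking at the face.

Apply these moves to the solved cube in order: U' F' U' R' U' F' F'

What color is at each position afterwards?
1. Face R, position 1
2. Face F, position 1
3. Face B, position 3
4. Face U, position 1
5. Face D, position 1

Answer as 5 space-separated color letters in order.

After move 1 (U'): U=WWWW F=OOGG R=GGRR B=RRBB L=BBOO
After move 2 (F'): F=OGOG U=WWGR R=YGYR D=BOYY L=BWOW
After move 3 (U'): U=WRWG F=BWOG R=OGYR B=YGBB L=RROW
After move 4 (R'): R=GROY U=WBWY F=BROG D=BWYG B=YGOB
After move 5 (U'): U=BYWW F=RROG R=BROY B=GROB L=YGOW
After move 6 (F'): F=RGRO U=BYBO R=WRBY D=GWYG L=YWOW
After move 7 (F'): F=GORR U=BYWB R=WRGY D=WWYG L=YOOB
Query 1: R[1] = R
Query 2: F[1] = O
Query 3: B[3] = B
Query 4: U[1] = Y
Query 5: D[1] = W

Answer: R O B Y W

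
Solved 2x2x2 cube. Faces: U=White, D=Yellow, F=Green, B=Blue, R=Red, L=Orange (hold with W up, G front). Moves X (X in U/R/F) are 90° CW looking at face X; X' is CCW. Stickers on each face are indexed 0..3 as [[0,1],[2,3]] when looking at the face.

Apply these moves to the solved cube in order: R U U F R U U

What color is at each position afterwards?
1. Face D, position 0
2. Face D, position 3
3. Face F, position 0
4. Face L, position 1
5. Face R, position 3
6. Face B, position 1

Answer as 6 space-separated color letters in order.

Answer: R G R G O O

Derivation:
After move 1 (R): R=RRRR U=WGWG F=GYGY D=YBYB B=WBWB
After move 2 (U): U=WWGG F=RRGY R=WBRR B=OOWB L=GYOO
After move 3 (U): U=GWGW F=WBGY R=OORR B=GYWB L=RROO
After move 4 (F): F=GWYB U=GWOR R=GOWR D=ROYB L=RYOB
After move 5 (R): R=WGRO U=GWOB F=GOYB D=RWYG B=RYWB
After move 6 (U): U=OGBW F=WGYB R=RYRO B=RYWB L=GOOB
After move 7 (U): U=BOWG F=RYYB R=RYRO B=GOWB L=WGOB
Query 1: D[0] = R
Query 2: D[3] = G
Query 3: F[0] = R
Query 4: L[1] = G
Query 5: R[3] = O
Query 6: B[1] = O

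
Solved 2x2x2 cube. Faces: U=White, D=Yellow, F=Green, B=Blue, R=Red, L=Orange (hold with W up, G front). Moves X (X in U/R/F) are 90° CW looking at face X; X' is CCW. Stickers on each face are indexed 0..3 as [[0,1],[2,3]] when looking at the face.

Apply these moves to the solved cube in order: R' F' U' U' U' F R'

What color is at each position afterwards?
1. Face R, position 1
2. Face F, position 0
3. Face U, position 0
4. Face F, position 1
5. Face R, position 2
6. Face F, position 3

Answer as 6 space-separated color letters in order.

After move 1 (R'): R=RRRR U=WBWB F=GWGW D=YGYG B=YBYB
After move 2 (F'): F=WWGG U=WBRR R=GRYR D=OOYG L=OBOW
After move 3 (U'): U=BRWR F=OBGG R=WWYR B=GRYB L=YBOW
After move 4 (U'): U=RRBW F=YBGG R=OBYR B=WWYB L=GROW
After move 5 (U'): U=RWRB F=GRGG R=YBYR B=OBYB L=WWOW
After move 6 (F): F=GGGR U=RWWW R=RBBR D=YYYG L=WOOO
After move 7 (R'): R=BRRB U=RYWO F=GWGW D=YGYR B=GBYB
Query 1: R[1] = R
Query 2: F[0] = G
Query 3: U[0] = R
Query 4: F[1] = W
Query 5: R[2] = R
Query 6: F[3] = W

Answer: R G R W R W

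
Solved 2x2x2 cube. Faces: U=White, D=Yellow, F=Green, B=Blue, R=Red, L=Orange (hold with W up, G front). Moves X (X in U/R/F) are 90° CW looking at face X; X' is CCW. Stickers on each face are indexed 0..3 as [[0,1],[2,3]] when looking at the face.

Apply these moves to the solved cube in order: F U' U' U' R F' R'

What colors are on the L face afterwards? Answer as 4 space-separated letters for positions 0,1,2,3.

Answer: G G O O

Derivation:
After move 1 (F): F=GGGG U=WWOO R=WRWR D=RRYY L=OYOY
After move 2 (U'): U=WOWO F=OYGG R=GGWR B=WRBB L=BBOY
After move 3 (U'): U=OOWW F=BBGG R=OYWR B=GGBB L=WROY
After move 4 (U'): U=OWOW F=WRGG R=BBWR B=OYBB L=GGOY
After move 5 (R): R=WBRB U=OROG F=WRGY D=RBYO B=WYWB
After move 6 (F'): F=RYWG U=ORWR R=BBRB D=GYYO L=GGOO
After move 7 (R'): R=BBBR U=OWWW F=RRWR D=GYYG B=OYYB
Query: L face = GGOO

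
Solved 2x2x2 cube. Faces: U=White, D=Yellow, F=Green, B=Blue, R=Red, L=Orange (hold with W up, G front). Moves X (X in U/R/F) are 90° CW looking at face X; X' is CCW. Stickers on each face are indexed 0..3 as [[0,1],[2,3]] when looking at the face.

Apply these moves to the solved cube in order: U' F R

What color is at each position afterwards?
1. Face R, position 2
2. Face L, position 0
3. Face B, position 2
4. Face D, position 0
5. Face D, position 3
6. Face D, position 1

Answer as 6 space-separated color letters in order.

After move 1 (U'): U=WWWW F=OOGG R=GGRR B=RRBB L=BBOO
After move 2 (F): F=GOGO U=WWOB R=WGWR D=RGYY L=BYOY
After move 3 (R): R=WWRG U=WOOO F=GGGY D=RBYR B=BRWB
Query 1: R[2] = R
Query 2: L[0] = B
Query 3: B[2] = W
Query 4: D[0] = R
Query 5: D[3] = R
Query 6: D[1] = B

Answer: R B W R R B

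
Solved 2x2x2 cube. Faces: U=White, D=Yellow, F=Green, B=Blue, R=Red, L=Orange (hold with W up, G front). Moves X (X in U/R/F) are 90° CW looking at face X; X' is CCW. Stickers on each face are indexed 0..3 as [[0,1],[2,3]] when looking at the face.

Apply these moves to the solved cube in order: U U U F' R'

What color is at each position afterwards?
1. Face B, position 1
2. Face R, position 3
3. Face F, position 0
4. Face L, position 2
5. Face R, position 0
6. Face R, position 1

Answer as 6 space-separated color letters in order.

Answer: R Y O O G R

Derivation:
After move 1 (U): U=WWWW F=RRGG R=BBRR B=OOBB L=GGOO
After move 2 (U): U=WWWW F=BBGG R=OORR B=GGBB L=RROO
After move 3 (U): U=WWWW F=OOGG R=GGRR B=RRBB L=BBOO
After move 4 (F'): F=OGOG U=WWGR R=YGYR D=BOYY L=BWOW
After move 5 (R'): R=GRYY U=WBGR F=OWOR D=BGYG B=YROB
Query 1: B[1] = R
Query 2: R[3] = Y
Query 3: F[0] = O
Query 4: L[2] = O
Query 5: R[0] = G
Query 6: R[1] = R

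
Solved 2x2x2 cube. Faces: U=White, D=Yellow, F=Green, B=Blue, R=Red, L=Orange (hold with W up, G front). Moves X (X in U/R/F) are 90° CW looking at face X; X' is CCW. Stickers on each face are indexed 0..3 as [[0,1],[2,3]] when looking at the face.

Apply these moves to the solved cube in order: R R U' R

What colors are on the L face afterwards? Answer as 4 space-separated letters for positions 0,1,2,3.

Answer: G B O O

Derivation:
After move 1 (R): R=RRRR U=WGWG F=GYGY D=YBYB B=WBWB
After move 2 (R): R=RRRR U=WYWY F=GBGB D=YWYW B=GBGB
After move 3 (U'): U=YYWW F=OOGB R=GBRR B=RRGB L=GBOO
After move 4 (R): R=RGRB U=YOWB F=OWGW D=YGYR B=WRYB
Query: L face = GBOO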